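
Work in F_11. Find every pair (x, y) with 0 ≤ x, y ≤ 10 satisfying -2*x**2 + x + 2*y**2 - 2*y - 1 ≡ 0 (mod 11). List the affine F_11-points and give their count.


Affine F_11-points: {(0, 3), (0, 9), (1, 4), (1, 8), (2, 5), (2, 7), (3, 6), (4, 5), (4, 7), (5, 4), (5, 8), (6, 3), (6, 9), (7, 2), (7, 10), (8, 0), (8, 1), (9, 0), (9, 1), (10, 2), (10, 10)}; count = 21.

For each of the 121 pairs (x, y) ∈ F_11², evaluate f(x, y) mod 11. Record the zeros.
  x = 0: [0↦10, 1↦10, 2↦3, 3↦0, 4↦1, 5↦6, 6↦4, 7↦6, 8↦1, 9↦0, 10↦3]  zeros at y ∈ {3, 9}
  x = 1: [0↦9, 1↦9, 2↦2, 3↦10, 4↦0, 5↦5, 6↦3, 7↦5, 8↦0, 9↦10, 10↦2]  zeros at y ∈ {4, 8}
  x = 2: [0↦4, 1↦4, 2↦8, 3↦5, 4↦6, 5↦0, 6↦9, 7↦0, 8↦6, 9↦5, 10↦8]  zeros at y ∈ {5, 7}
  x = 3: [0↦6, 1↦6, 2↦10, 3↦7, 4↦8, 5↦2, 6↦0, 7↦2, 8↦8, 9↦7, 10↦10]  zeros at y ∈ {6}
  x = 4: [0↦4, 1↦4, 2↦8, 3↦5, 4↦6, 5↦0, 6↦9, 7↦0, 8↦6, 9↦5, 10↦8]  zeros at y ∈ {5, 7}
  x = 5: [0↦9, 1↦9, 2↦2, 3↦10, 4↦0, 5↦5, 6↦3, 7↦5, 8↦0, 9↦10, 10↦2]  zeros at y ∈ {4, 8}
  x = 6: [0↦10, 1↦10, 2↦3, 3↦0, 4↦1, 5↦6, 6↦4, 7↦6, 8↦1, 9↦0, 10↦3]  zeros at y ∈ {3, 9}
  x = 7: [0↦7, 1↦7, 2↦0, 3↦8, 4↦9, 5↦3, 6↦1, 7↦3, 8↦9, 9↦8, 10↦0]  zeros at y ∈ {2, 10}
  x = 8: [0↦0, 1↦0, 2↦4, 3↦1, 4↦2, 5↦7, 6↦5, 7↦7, 8↦2, 9↦1, 10↦4]  zeros at y ∈ {0, 1}
  x = 9: [0↦0, 1↦0, 2↦4, 3↦1, 4↦2, 5↦7, 6↦5, 7↦7, 8↦2, 9↦1, 10↦4]  zeros at y ∈ {0, 1}
  x = 10: [0↦7, 1↦7, 2↦0, 3↦8, 4↦9, 5↦3, 6↦1, 7↦3, 8↦9, 9↦8, 10↦0]  zeros at y ∈ {2, 10}
Collecting zeros: affine points = {(0, 3), (0, 9), (1, 4), (1, 8), (2, 5), (2, 7), (3, 6), (4, 5), (4, 7), (5, 4), (5, 8), (6, 3), (6, 9), (7, 2), (7, 10), (8, 0), (8, 1), (9, 0), (9, 1), (10, 2), (10, 10)}.
Total count |C(F_11)_aff| = 21.


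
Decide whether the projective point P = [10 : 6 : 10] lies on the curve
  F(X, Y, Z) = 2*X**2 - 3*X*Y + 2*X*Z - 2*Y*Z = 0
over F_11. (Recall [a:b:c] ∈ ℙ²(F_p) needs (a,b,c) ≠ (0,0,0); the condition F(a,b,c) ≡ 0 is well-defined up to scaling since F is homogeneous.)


F(10,6,10) ≡ 1 (mod 11); P is NOT on the curve.

Evaluate F(10, 6, 10) term-by-term (mod 11).
  2*X**2 ↦ 2·100·1·1 = 200
  -3*X*Y ↦ -3·10·6·1 = -180
  2*X*Z ↦ 2·10·1·10 = 200
  -2*Y*Z ↦ -2·1·6·10 = -120
Sum: F(10, 6, 10) = (200) + (-180) + (200) + (-120) = 100.
Reducing mod 11: 100 ≡ 1 (mod 11).
Since F(a, b, c) ≡ 1 ≠ 0 (mod 11), P does NOT lie on the curve.


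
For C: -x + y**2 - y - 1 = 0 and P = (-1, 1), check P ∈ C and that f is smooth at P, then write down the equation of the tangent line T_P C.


Tangent line at P: -x + y - 2 = 0.

Step 1: f(-1, 1) = 0, so P lies on C.
Step 2: partial derivatives
  f_x(x, y) = -1, f_y(x, y) = 2*y - 1.
  f_x(P) = -1, f_y(P) = 1 (gradient nonzero, so P is smooth).
Step 3: tangent line at P: -1·(x − -1) + 1·(y − 1) = 0.
Expanding: -x + y - 2 = 0.


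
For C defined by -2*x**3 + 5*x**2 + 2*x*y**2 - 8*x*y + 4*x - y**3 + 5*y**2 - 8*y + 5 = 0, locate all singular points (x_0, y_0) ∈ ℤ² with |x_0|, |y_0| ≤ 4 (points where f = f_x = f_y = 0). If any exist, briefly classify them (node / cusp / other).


Singular points: {(1, 2)}; classification: node.

Compute partial derivatives:
  f_x = -6*x**2 + 10*x + 2*y**2 - 8*y + 4.
  f_y = 4*x*y - 8*x - 3*y**2 + 10*y - 8.
Scan x_0 ∈ {−4, ..., 4}. For each x_0, f_y(x_0, y) is a polynomial in y; find its integer roots y ∈ {−4, ..., 4}, then test f_x and f at those candidates.
  x = -4: f_y(-4, y) = -3*y**2 - 6*y + 24; vanishes at y ∈ {-4, 2}. (-4, -4): f_x = -68 ≠ 0; (-4, 2): f_x = -140 ≠ 0.
  x = -3: f_y(-3, y) = -3*y**2 - 2*y + 16; vanishes at y ∈ {2}. (-3, 2): f_x = -88 ≠ 0.
  x = -2: f_y(-2, y) = -3*y**2 + 2*y + 8; vanishes at y ∈ {2}. (-2, 2): f_x = -48 ≠ 0.
  x = -1: f_y(-1, y) = -3*y**2 + 6*y; vanishes at y ∈ {0, 2}. (-1, 0): f_x = -12 ≠ 0; (-1, 2): f_x = -20 ≠ 0.
  x = 0: f_y(0, y) = -3*y**2 + 10*y - 8; vanishes at y ∈ {2}. (0, 2): f_x = -4 ≠ 0.
  x = 1: f_y(1, y) = -3*y**2 + 14*y - 16; vanishes at y ∈ {2}. (1, 2): f_x = 0, f = 0 — SINGULAR.
  x = 2: f_y(2, y) = -3*y**2 + 18*y - 24; vanishes at y ∈ {2, 4}. (2, 2): f_x = -8 ≠ 0; (2, 4): f_x = 0 but f = 1 ≠ 0.
  x = 3: f_y(3, y) = -3*y**2 + 22*y - 32; vanishes at y ∈ {2}. (3, 2): f_x = -28 ≠ 0.
  x = 4: f_y(4, y) = -3*y**2 + 26*y - 40; vanishes at y ∈ {2}. (4, 2): f_x = -60 ≠ 0.
Only singular point on the grid: (1, 2).
Classify: substitute x = 1 + u, y = 2 + v and expand: f = -2*u**3 - u**2 + 2*u*v**2 - v**3 + v**2.
No constant or linear terms (consistent with a singular point). Quadratic part: -u**2 + v**2. Cubic part: -2*u**3 + 2*u*v**2 - v**3.
The quadratic part v**2 - u**2 = (v − u)(v + u) splits into two distinct linear factors, so there are two distinct tangent lines y − 2 = ±(x − 1) — this is a node (ordinary double point).
Classification: node.


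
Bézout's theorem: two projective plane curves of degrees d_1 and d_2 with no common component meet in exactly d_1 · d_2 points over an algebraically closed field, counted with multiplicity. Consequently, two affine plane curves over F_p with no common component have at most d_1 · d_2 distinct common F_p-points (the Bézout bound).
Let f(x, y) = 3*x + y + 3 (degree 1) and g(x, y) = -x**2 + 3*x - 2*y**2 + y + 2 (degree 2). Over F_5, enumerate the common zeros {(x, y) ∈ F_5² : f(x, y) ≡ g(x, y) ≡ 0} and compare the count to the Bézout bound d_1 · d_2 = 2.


Common zeros: ∅; count = 0; Bézout bound = 2.

deg(f) = 1, deg(g) = 2, so Bézout bound = 2.
Scan x ∈ F_5. For each x, list the y ∈ F_5 with f(x, y) ≡ 0 and those with g(x, y) ≡ 0 (mod 5); the common zeros in that column are the intersection.
  x = 0: f ≡ 0 at y ∈ {2}; g ≡ 0 at y ∈ ∅; common: ∅.
  x = 1: f ≡ 0 at y ∈ {4}; g ≡ 0 at y ∈ ∅; common: ∅.
  x = 2: f ≡ 0 at y ∈ {1}; g ≡ 0 at y ∈ ∅; common: ∅.
  x = 3: f ≡ 0 at y ∈ {3}; g ≡ 0 at y ∈ ∅; common: ∅.
  x = 4: f ≡ 0 at y ∈ {0}; g ≡ 0 at y ∈ {4}; common: ∅.
Collecting: common zeros = ∅, so the count is 0.
Comparison with the Bézout bound: 0 ≤ 2 = deg(f)·deg(g), as expected for curves with no common component (the affine F_5-count falls short of the bound because intersections may lie at infinity, over extension fields, or carry multiplicity).


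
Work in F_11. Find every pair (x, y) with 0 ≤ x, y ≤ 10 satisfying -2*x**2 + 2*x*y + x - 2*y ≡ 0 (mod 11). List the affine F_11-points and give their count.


Affine F_11-points: {(0, 0), (2, 3), (3, 1), (4, 1), (5, 7), (6, 0), (7, 3), (8, 7), (9, 2), (10, 2)}; count = 10.

For each of the 121 pairs (x, y) ∈ F_11², evaluate f(x, y) mod 11. Record the zeros.
  x = 0: [0↦0, 1↦9, 2↦7, 3↦5, 4↦3, 5↦1, 6↦10, 7↦8, 8↦6, 9↦4, 10↦2]  zeros at y ∈ {0}
  x = 1: [0↦10, 1↦10, 2↦10, 3↦10, 4↦10, 5↦10, 6↦10, 7↦10, 8↦10, 9↦10, 10↦10]  zeros at y ∈ ∅
  x = 2: [0↦5, 1↦7, 2↦9, 3↦0, 4↦2, 5↦4, 6↦6, 7↦8, 8↦10, 9↦1, 10↦3]  zeros at y ∈ {3}
  x = 3: [0↦7, 1↦0, 2↦4, 3↦8, 4↦1, 5↦5, 6↦9, 7↦2, 8↦6, 9↦10, 10↦3]  zeros at y ∈ {1}
  x = 4: [0↦5, 1↦0, 2↦6, 3↦1, 4↦7, 5↦2, 6↦8, 7↦3, 8↦9, 9↦4, 10↦10]  zeros at y ∈ {1}
  x = 5: [0↦10, 1↦7, 2↦4, 3↦1, 4↦9, 5↦6, 6↦3, 7↦0, 8↦8, 9↦5, 10↦2]  zeros at y ∈ {7}
  x = 6: [0↦0, 1↦10, 2↦9, 3↦8, 4↦7, 5↦6, 6↦5, 7↦4, 8↦3, 9↦2, 10↦1]  zeros at y ∈ {0}
  x = 7: [0↦8, 1↦9, 2↦10, 3↦0, 4↦1, 5↦2, 6↦3, 7↦4, 8↦5, 9↦6, 10↦7]  zeros at y ∈ {3}
  x = 8: [0↦1, 1↦4, 2↦7, 3↦10, 4↦2, 5↦5, 6↦8, 7↦0, 8↦3, 9↦6, 10↦9]  zeros at y ∈ {7}
  x = 9: [0↦1, 1↦6, 2↦0, 3↦5, 4↦10, 5↦4, 6↦9, 7↦3, 8↦8, 9↦2, 10↦7]  zeros at y ∈ {2}
  x = 10: [0↦8, 1↦4, 2↦0, 3↦7, 4↦3, 5↦10, 6↦6, 7↦2, 8↦9, 9↦5, 10↦1]  zeros at y ∈ {2}
Collecting zeros: affine points = {(0, 0), (2, 3), (3, 1), (4, 1), (5, 7), (6, 0), (7, 3), (8, 7), (9, 2), (10, 2)}.
Total count |C(F_11)_aff| = 10.


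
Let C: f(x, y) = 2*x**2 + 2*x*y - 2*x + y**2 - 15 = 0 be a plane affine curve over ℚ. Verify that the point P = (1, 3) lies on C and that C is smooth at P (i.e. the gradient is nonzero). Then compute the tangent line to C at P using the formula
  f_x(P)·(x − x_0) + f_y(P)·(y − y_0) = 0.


Tangent line at P: 8*x + 8*y - 32 = 0.

Step 1: f(1, 3) = 0, so P lies on C.
Step 2: partial derivatives
  f_x(x, y) = 4*x + 2*y - 2, f_y(x, y) = 2*x + 2*y.
  f_x(P) = 8, f_y(P) = 8 (gradient nonzero, so P is smooth).
Step 3: tangent line at P: 8·(x − 1) + 8·(y − 3) = 0.
Expanding: 8*x + 8*y - 32 = 0.


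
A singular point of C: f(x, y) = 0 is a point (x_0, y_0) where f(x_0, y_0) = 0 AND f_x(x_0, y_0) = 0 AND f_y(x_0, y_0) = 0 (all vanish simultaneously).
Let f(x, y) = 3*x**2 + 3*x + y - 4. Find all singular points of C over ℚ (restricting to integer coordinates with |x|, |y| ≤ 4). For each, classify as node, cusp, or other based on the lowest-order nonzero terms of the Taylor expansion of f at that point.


No singular points in the scanned grid; C is smooth there.

Compute partial derivatives:
  f_x = 6*x + 3.
  f_y = 1.
f_y = 1 is a nonzero constant, so f_y never vanishes: no point (x, y) can satisfy f = f_x = f_y = 0. In particular no (x, y) ∈ {−4, ..., 4}² is singular; the curve is smooth.


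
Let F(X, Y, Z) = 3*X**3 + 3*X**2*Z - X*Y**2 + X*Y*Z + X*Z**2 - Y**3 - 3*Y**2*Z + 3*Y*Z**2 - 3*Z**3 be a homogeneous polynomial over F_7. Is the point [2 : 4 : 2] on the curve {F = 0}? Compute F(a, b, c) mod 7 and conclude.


F(2,4,2) ≡ 2 (mod 7); P is NOT on the curve.

Evaluate F(2, 4, 2) term-by-term (mod 7).
  3*X**3 ↦ 3·8·1·1 = 24
  3*X**2*Z ↦ 3·4·1·2 = 24
  -X*Y**2 ↦ -1·2·16·1 = -32
  X*Y*Z ↦ 1·2·4·2 = 16
  X*Z**2 ↦ 1·2·1·4 = 8
  -Y**3 ↦ -1·1·64·1 = -64
  -3*Y**2*Z ↦ -3·1·16·2 = -96
  3*Y*Z**2 ↦ 3·1·4·4 = 48
  -3*Z**3 ↦ -3·1·1·8 = -24
Sum: F(2, 4, 2) = (24) + (24) + (-32) + (16) + (8) + (-64) + (-96) + (48) + (-24) = -96.
Reducing mod 7: -96 ≡ 2 (mod 7).
Since F(a, b, c) ≡ 2 ≠ 0 (mod 7), P does NOT lie on the curve.


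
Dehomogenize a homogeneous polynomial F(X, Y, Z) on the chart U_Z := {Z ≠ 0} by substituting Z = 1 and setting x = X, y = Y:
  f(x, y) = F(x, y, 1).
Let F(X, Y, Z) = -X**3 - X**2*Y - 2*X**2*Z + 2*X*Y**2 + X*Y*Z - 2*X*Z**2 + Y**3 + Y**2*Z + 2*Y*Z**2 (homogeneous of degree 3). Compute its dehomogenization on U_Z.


f(x, y) = -x**3 - x**2*y - 2*x**2 + 2*x*y**2 + x*y - 2*x + y**3 + y**2 + 2*y

On U_Z we set Z = 1. Each monomial c·X^i·Y^j·Z^k in F becomes c·x^i·y^j·1^k = c·x^i·y^j.
Substituting Z = 1: F(X, Y, 1) = -x**3 - x**2*y - 2*x**2 + 2*x*y**2 + x*y - 2*x + y**3 + y**2 + 2*y.
Note: deg(f) ≤ deg(F) = 3; strict inequality happens when F is divisible by Z (lost terms).


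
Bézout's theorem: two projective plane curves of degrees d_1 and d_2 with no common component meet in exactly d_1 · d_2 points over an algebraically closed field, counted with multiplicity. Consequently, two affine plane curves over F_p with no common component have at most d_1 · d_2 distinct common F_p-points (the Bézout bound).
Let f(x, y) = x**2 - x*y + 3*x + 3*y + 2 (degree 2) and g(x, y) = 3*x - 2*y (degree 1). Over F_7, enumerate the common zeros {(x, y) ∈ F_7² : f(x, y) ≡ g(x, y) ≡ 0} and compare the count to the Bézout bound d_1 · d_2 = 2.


Common zeros: ∅; count = 0; Bézout bound = 2.

deg(f) = 2, deg(g) = 1, so Bézout bound = 2.
Scan x ∈ F_7. For each x, list the y ∈ F_7 with f(x, y) ≡ 0 and those with g(x, y) ≡ 0 (mod 7); the common zeros in that column are the intersection.
  x = 0: f ≡ 0 at y ∈ {4}; g ≡ 0 at y ∈ {0}; common: ∅.
  x = 1: f ≡ 0 at y ∈ {4}; g ≡ 0 at y ∈ {5}; common: ∅.
  x = 2: f ≡ 0 at y ∈ {2}; g ≡ 0 at y ∈ {3}; common: ∅.
  x = 3: f ≡ 0 at y ∈ ∅; g ≡ 0 at y ∈ {1}; common: ∅.
  x = 4: f ≡ 0 at y ∈ {2}; g ≡ 0 at y ∈ {6}; common: ∅.
  x = 5: f ≡ 0 at y ∈ {0}; g ≡ 0 at y ∈ {4}; common: ∅.
  x = 6: f ≡ 0 at y ∈ {0}; g ≡ 0 at y ∈ {2}; common: ∅.
Collecting: common zeros = ∅, so the count is 0.
Comparison with the Bézout bound: 0 ≤ 2 = deg(f)·deg(g), as expected for curves with no common component (the affine F_7-count falls short of the bound because intersections may lie at infinity, over extension fields, or carry multiplicity).


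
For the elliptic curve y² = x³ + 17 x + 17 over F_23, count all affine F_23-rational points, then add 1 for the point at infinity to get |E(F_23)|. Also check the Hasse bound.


Affine points = {(1, 9), (1, 14), (2, 6), (2, 17), (3, 7), (3, 16), (6, 6), (6, 17), (9, 5), (9, 18), (14, 3), (14, 20), (15, 6), (15, 17), (19, 0), (20, 10), (20, 13)}; affine count = 17; |E(F_23)| = 18.

Discriminant check: Δ ∝ 4a³ + 27b² = 4·17³ + 27·17² = 4·4913 + 27·289 ≡ 16 (mod 23). Nonzero ⇒ E is nonsingular.
For each x ∈ F_23, compute rhs = x³ + 17·x + 17 mod 23, then count y ∈ F_23 with y² ≡ rhs.
  x = 0: rhs = 17, matching y values: none (0 points).
  x = 1: rhs = 12, matching y values: 9, 14 (2 points).
  x = 2: rhs = 13, matching y values: 6, 17 (2 points).
  x = 3: rhs = 3, matching y values: 7, 16 (2 points).
  x = 4: rhs = 11, matching y values: none (0 points).
  x = 5: rhs = 20, matching y values: none (0 points).
  x = 6: rhs = 13, matching y values: 6, 17 (2 points).
  x = 7: rhs = 19, matching y values: none (0 points).
  x = 8: rhs = 21, matching y values: none (0 points).
  x = 9: rhs = 2, matching y values: 5, 18 (2 points).
  x = 10: rhs = 14, matching y values: none (0 points).
  x = 11: rhs = 17, matching y values: none (0 points).
  x = 12: rhs = 17, matching y values: none (0 points).
  x = 13: rhs = 20, matching y values: none (0 points).
  x = 14: rhs = 9, matching y values: 3, 20 (2 points).
  x = 15: rhs = 13, matching y values: 6, 17 (2 points).
  x = 16: rhs = 15, matching y values: none (0 points).
  x = 17: rhs = 21, matching y values: none (0 points).
  x = 18: rhs = 14, matching y values: none (0 points).
  x = 19: rhs = 0, matching y values: 0 (1 points).
  x = 20: rhs = 8, matching y values: 10, 13 (2 points).
  x = 21: rhs = 21, matching y values: none (0 points).
  x = 22: rhs = 22, matching y values: none (0 points).
Total affine count: 17.
Full point count |E(F_23)| = 17 + 1 = 18.
Hasse bound: |18 − (23+1)| = |-6| = 6 ≤ 2√23 ≈ 9.5917 ✓.


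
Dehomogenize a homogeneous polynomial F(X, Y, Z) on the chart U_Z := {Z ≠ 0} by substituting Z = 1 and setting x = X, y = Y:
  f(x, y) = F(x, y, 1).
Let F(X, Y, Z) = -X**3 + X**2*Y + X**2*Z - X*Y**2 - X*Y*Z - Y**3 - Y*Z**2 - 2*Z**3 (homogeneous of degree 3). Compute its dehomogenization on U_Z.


f(x, y) = -x**3 + x**2*y + x**2 - x*y**2 - x*y - y**3 - y - 2

On U_Z we set Z = 1. Each monomial c·X^i·Y^j·Z^k in F becomes c·x^i·y^j·1^k = c·x^i·y^j.
Substituting Z = 1: F(X, Y, 1) = -x**3 + x**2*y + x**2 - x*y**2 - x*y - y**3 - y - 2.
Note: deg(f) ≤ deg(F) = 3; strict inequality happens when F is divisible by Z (lost terms).


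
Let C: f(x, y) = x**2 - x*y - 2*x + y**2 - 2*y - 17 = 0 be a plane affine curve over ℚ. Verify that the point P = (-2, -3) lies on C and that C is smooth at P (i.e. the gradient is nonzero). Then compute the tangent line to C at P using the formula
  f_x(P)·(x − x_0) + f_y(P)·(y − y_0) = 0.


Tangent line at P: -3*x - 6*y - 24 = 0.

Step 1: f(-2, -3) = 0, so P lies on C.
Step 2: partial derivatives
  f_x(x, y) = 2*x - y - 2, f_y(x, y) = -x + 2*y - 2.
  f_x(P) = -3, f_y(P) = -6 (gradient nonzero, so P is smooth).
Step 3: tangent line at P: -3·(x − -2) + -6·(y − -3) = 0.
Expanding: -3*x - 6*y - 24 = 0.


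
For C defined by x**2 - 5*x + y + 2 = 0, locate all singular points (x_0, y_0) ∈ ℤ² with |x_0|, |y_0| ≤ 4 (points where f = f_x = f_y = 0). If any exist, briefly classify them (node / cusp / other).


No singular points in the scanned grid; C is smooth there.

Compute partial derivatives:
  f_x = 2*x - 5.
  f_y = 1.
f_y = 1 is a nonzero constant, so f_y never vanishes: no point (x, y) can satisfy f = f_x = f_y = 0. In particular no (x, y) ∈ {−4, ..., 4}² is singular; the curve is smooth.


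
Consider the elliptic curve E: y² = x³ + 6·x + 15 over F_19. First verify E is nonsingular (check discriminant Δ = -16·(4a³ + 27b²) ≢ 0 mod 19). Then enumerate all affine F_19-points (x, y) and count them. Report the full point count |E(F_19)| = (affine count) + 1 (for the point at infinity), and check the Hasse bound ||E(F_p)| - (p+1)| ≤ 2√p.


Affine points = {(2, 4), (2, 15), (6, 1), (6, 18), (7, 1), (7, 18), (8, 9), (8, 10), (9, 0), (10, 7), (10, 12), (11, 5), (11, 14)}; affine count = 13; |E(F_19)| = 14.

Discriminant check: Δ ∝ 4a³ + 27b² = 4·6³ + 27·15² = 4·216 + 27·225 ≡ 4 (mod 19). Nonzero ⇒ E is nonsingular.
For each x ∈ F_19, compute rhs = x³ + 6·x + 15 mod 19, then count y ∈ F_19 with y² ≡ rhs.
  x = 0: rhs = 15, matching y values: none (0 points).
  x = 1: rhs = 3, matching y values: none (0 points).
  x = 2: rhs = 16, matching y values: 4, 15 (2 points).
  x = 3: rhs = 3, matching y values: none (0 points).
  x = 4: rhs = 8, matching y values: none (0 points).
  x = 5: rhs = 18, matching y values: none (0 points).
  x = 6: rhs = 1, matching y values: 1, 18 (2 points).
  x = 7: rhs = 1, matching y values: 1, 18 (2 points).
  x = 8: rhs = 5, matching y values: 9, 10 (2 points).
  x = 9: rhs = 0, matching y values: 0 (1 points).
  x = 10: rhs = 11, matching y values: 7, 12 (2 points).
  x = 11: rhs = 6, matching y values: 5, 14 (2 points).
  x = 12: rhs = 10, matching y values: none (0 points).
  x = 13: rhs = 10, matching y values: none (0 points).
  x = 14: rhs = 12, matching y values: none (0 points).
  x = 15: rhs = 3, matching y values: none (0 points).
  x = 16: rhs = 8, matching y values: none (0 points).
  x = 17: rhs = 14, matching y values: none (0 points).
  x = 18: rhs = 8, matching y values: none (0 points).
Total affine count: 13.
Full point count |E(F_19)| = 13 + 1 = 14.
Hasse bound: |14 − (19+1)| = |-6| = 6 ≤ 2√19 ≈ 8.7178 ✓.


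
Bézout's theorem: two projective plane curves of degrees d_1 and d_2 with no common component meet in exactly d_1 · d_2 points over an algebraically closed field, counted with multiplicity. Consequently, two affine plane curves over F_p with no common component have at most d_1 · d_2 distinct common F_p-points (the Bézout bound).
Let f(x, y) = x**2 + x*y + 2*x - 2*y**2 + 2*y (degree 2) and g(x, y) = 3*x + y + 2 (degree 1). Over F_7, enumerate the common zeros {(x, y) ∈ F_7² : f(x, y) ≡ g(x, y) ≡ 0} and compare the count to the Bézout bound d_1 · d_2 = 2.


Common zeros: ∅; count = 0; Bézout bound = 2.

deg(f) = 2, deg(g) = 1, so Bézout bound = 2.
Scan x ∈ F_7. For each x, list the y ∈ F_7 with f(x, y) ≡ 0 and those with g(x, y) ≡ 0 (mod 7); the common zeros in that column are the intersection.
  x = 0: f ≡ 0 at y ∈ {0, 1}; g ≡ 0 at y ∈ {5}; common: ∅.
  x = 1: f ≡ 0 at y ∈ ∅; g ≡ 0 at y ∈ {2}; common: ∅.
  x = 2: f ≡ 0 at y ∈ ∅; g ≡ 0 at y ∈ {6}; common: ∅.
  x = 3: f ≡ 0 at y ∈ ∅; g ≡ 0 at y ∈ {3}; common: ∅.
  x = 4: f ≡ 0 at y ∈ {1, 2}; g ≡ 0 at y ∈ {0}; common: ∅.
  x = 5: f ≡ 0 at y ∈ {0}; g ≡ 0 at y ∈ {4}; common: ∅.
  x = 6: f ≡ 0 at y ∈ {2}; g ≡ 0 at y ∈ {1}; common: ∅.
Collecting: common zeros = ∅, so the count is 0.
Comparison with the Bézout bound: 0 ≤ 2 = deg(f)·deg(g), as expected for curves with no common component (the affine F_7-count falls short of the bound because intersections may lie at infinity, over extension fields, or carry multiplicity).


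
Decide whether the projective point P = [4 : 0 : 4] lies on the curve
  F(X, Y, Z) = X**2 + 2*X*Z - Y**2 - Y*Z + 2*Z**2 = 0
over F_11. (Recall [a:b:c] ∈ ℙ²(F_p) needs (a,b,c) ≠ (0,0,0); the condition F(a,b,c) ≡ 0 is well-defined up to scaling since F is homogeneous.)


F(4,0,4) ≡ 3 (mod 11); P is NOT on the curve.

Evaluate F(4, 0, 4) term-by-term (mod 11).
  X**2 ↦ 1·16·1·1 = 16
  2*X*Z ↦ 2·4·1·4 = 32
  -Y**2 ↦ -1·1·0·1 = 0
  -Y*Z ↦ -1·1·0·4 = 0
  2*Z**2 ↦ 2·1·1·16 = 32
Sum: F(4, 0, 4) = (16) + (32) + (0) + (0) + (32) = 80.
Reducing mod 11: 80 ≡ 3 (mod 11).
Since F(a, b, c) ≡ 3 ≠ 0 (mod 11), P does NOT lie on the curve.


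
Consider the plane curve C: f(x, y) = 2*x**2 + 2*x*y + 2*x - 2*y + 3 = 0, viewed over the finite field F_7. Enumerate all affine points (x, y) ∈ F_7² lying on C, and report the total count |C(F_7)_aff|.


Affine F_7-points: {(0, 5), (1, 0), (1, 1), (1, 2), (1, 3), (1, 4), (1, 5), (1, 6), (2, 3), (3, 2), (4, 1), (5, 0), (6, 6)}; count = 13.

For each of the 49 pairs (x, y) ∈ F_7², evaluate f(x, y) mod 7. Record the zeros.
  x = 0: [0↦3, 1↦1, 2↦6, 3↦4, 4↦2, 5↦0, 6↦5]  zeros at y ∈ {5}
  x = 1: [0↦0, 1↦0, 2↦0, 3↦0, 4↦0, 5↦0, 6↦0]  zeros at y ∈ {0, 1, 2, 3, 4, 5, 6}
  x = 2: [0↦1, 1↦3, 2↦5, 3↦0, 4↦2, 5↦4, 6↦6]  zeros at y ∈ {3}
  x = 3: [0↦6, 1↦3, 2↦0, 3↦4, 4↦1, 5↦5, 6↦2]  zeros at y ∈ {2}
  x = 4: [0↦1, 1↦0, 2↦6, 3↦5, 4↦4, 5↦3, 6↦2]  zeros at y ∈ {1}
  x = 5: [0↦0, 1↦1, 2↦2, 3↦3, 4↦4, 5↦5, 6↦6]  zeros at y ∈ {0}
  x = 6: [0↦3, 1↦6, 2↦2, 3↦5, 4↦1, 5↦4, 6↦0]  zeros at y ∈ {6}
Collecting zeros: affine points = {(0, 5), (1, 0), (1, 1), (1, 2), (1, 3), (1, 4), (1, 5), (1, 6), (2, 3), (3, 2), (4, 1), (5, 0), (6, 6)}.
Total count |C(F_7)_aff| = 13.


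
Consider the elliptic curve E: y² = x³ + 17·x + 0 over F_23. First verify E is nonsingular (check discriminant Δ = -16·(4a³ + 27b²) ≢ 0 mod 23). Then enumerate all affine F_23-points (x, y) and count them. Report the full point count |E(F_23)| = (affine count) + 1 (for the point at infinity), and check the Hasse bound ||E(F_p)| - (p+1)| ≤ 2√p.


Affine points = {(0, 0), (1, 8), (1, 15), (3, 3), (3, 20), (5, 7), (5, 16), (7, 5), (7, 18), (8, 2), (8, 21), (9, 10), (9, 13), (11, 0), (12, 0), (13, 7), (13, 16), (17, 2), (17, 21), (19, 11), (19, 12), (21, 2), (21, 21)}; affine count = 23; |E(F_23)| = 24.

Discriminant check: Δ ∝ 4a³ + 27b² = 4·17³ + 27·0² = 4·4913 + 27·0 ≡ 10 (mod 23). Nonzero ⇒ E is nonsingular.
For each x ∈ F_23, compute rhs = x³ + 17·x + 0 mod 23, then count y ∈ F_23 with y² ≡ rhs.
  x = 0: rhs = 0, matching y values: 0 (1 points).
  x = 1: rhs = 18, matching y values: 8, 15 (2 points).
  x = 2: rhs = 19, matching y values: none (0 points).
  x = 3: rhs = 9, matching y values: 3, 20 (2 points).
  x = 4: rhs = 17, matching y values: none (0 points).
  x = 5: rhs = 3, matching y values: 7, 16 (2 points).
  x = 6: rhs = 19, matching y values: none (0 points).
  x = 7: rhs = 2, matching y values: 5, 18 (2 points).
  x = 8: rhs = 4, matching y values: 2, 21 (2 points).
  x = 9: rhs = 8, matching y values: 10, 13 (2 points).
  x = 10: rhs = 20, matching y values: none (0 points).
  x = 11: rhs = 0, matching y values: 0 (1 points).
  x = 12: rhs = 0, matching y values: 0 (1 points).
  x = 13: rhs = 3, matching y values: 7, 16 (2 points).
  x = 14: rhs = 15, matching y values: none (0 points).
  x = 15: rhs = 19, matching y values: none (0 points).
  x = 16: rhs = 21, matching y values: none (0 points).
  x = 17: rhs = 4, matching y values: 2, 21 (2 points).
  x = 18: rhs = 20, matching y values: none (0 points).
  x = 19: rhs = 6, matching y values: 11, 12 (2 points).
  x = 20: rhs = 14, matching y values: none (0 points).
  x = 21: rhs = 4, matching y values: 2, 21 (2 points).
  x = 22: rhs = 5, matching y values: none (0 points).
Total affine count: 23.
Full point count |E(F_23)| = 23 + 1 = 24.
Hasse bound: |24 − (23+1)| = |0| = 0 ≤ 2√23 ≈ 9.5917 ✓.


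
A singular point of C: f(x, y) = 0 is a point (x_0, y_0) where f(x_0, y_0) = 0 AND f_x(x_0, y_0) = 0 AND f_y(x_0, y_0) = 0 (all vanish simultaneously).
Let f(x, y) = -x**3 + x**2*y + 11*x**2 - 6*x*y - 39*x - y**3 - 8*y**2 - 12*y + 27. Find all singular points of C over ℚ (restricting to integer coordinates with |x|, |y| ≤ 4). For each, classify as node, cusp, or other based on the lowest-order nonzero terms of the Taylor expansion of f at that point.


Singular points: {(3, -3)}; classification: node.

Compute partial derivatives:
  f_x = -3*x**2 + 2*x*y + 22*x - 6*y - 39.
  f_y = x**2 - 6*x - 3*y**2 - 16*y - 12.
Scan x_0 ∈ {−4, ..., 4}. For each x_0, f_y(x_0, y) is a polynomial in y; find its integer roots y ∈ {−4, ..., 4}, then test f_x and f at those candidates.
  x = -4: f_y(-4, y) = -3*y**2 - 16*y + 28; no integer root y with |y| ≤ 4.
  x = -3: f_y(-3, y) = -3*y**2 - 16*y + 15; no integer root y with |y| ≤ 4.
  x = -2: f_y(-2, y) = -3*y**2 - 16*y + 4; no integer root y with |y| ≤ 4.
  x = -1: f_y(-1, y) = -3*y**2 - 16*y - 5; no integer root y with |y| ≤ 4.
  x = 0: f_y(0, y) = -3*y**2 - 16*y - 12; no integer root y with |y| ≤ 4.
  x = 1: f_y(1, y) = -3*y**2 - 16*y - 17; no integer root y with |y| ≤ 4.
  x = 2: f_y(2, y) = -3*y**2 - 16*y - 20; vanishes at y ∈ {-2}. (2, -2): f_x = -3 ≠ 0.
  x = 3: f_y(3, y) = -3*y**2 - 16*y - 21; vanishes at y ∈ {-3}. (3, -3): f_x = 0, f = 0 — SINGULAR.
  x = 4: f_y(4, y) = -3*y**2 - 16*y - 20; vanishes at y ∈ {-2}. (4, -2): f_x = -3 ≠ 0.
Only singular point on the grid: (3, -3).
Classify: substitute x = 3 + u, y = -3 + v and expand: f = -u**3 + u**2*v - u**2 - v**3 + v**2.
No constant or linear terms (consistent with a singular point). Quadratic part: -u**2 + v**2. Cubic part: -u**3 + u**2*v - v**3.
The quadratic part v**2 - u**2 = (v − u)(v + u) splits into two distinct linear factors, so there are two distinct tangent lines y − -3 = ±(x − 3) — this is a node (ordinary double point).
Classification: node.


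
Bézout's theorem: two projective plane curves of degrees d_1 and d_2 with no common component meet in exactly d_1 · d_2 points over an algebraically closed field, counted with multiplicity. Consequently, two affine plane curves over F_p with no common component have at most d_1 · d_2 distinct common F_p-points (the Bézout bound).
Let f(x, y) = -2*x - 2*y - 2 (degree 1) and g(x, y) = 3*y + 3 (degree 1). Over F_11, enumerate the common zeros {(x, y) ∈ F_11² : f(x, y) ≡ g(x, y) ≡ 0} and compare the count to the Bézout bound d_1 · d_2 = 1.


Common zeros: {(0, 10)}; count = 1; Bézout bound = 1.

deg(f) = 1, deg(g) = 1, so Bézout bound = 1.
Scan x ∈ F_11. For each x, list the y ∈ F_11 with f(x, y) ≡ 0 and those with g(x, y) ≡ 0 (mod 11); the common zeros in that column are the intersection.
  x = 0: f ≡ 0 at y ∈ {10}; g ≡ 0 at y ∈ {10}; common: {10}.
  x = 1: f ≡ 0 at y ∈ {9}; g ≡ 0 at y ∈ {10}; common: ∅.
  x = 2: f ≡ 0 at y ∈ {8}; g ≡ 0 at y ∈ {10}; common: ∅.
  x = 3: f ≡ 0 at y ∈ {7}; g ≡ 0 at y ∈ {10}; common: ∅.
  x = 4: f ≡ 0 at y ∈ {6}; g ≡ 0 at y ∈ {10}; common: ∅.
  x = 5: f ≡ 0 at y ∈ {5}; g ≡ 0 at y ∈ {10}; common: ∅.
  x = 6: f ≡ 0 at y ∈ {4}; g ≡ 0 at y ∈ {10}; common: ∅.
  x = 7: f ≡ 0 at y ∈ {3}; g ≡ 0 at y ∈ {10}; common: ∅.
  x = 8: f ≡ 0 at y ∈ {2}; g ≡ 0 at y ∈ {10}; common: ∅.
  x = 9: f ≡ 0 at y ∈ {1}; g ≡ 0 at y ∈ {10}; common: ∅.
  x = 10: f ≡ 0 at y ∈ {0}; g ≡ 0 at y ∈ {10}; common: ∅.
Collecting: common zeros = {(0, 10)}, so the count is 1.
Comparison with the Bézout bound: 1 ≤ 1 = deg(f)·deg(g), as expected for curves with no common component (the bound is attained).


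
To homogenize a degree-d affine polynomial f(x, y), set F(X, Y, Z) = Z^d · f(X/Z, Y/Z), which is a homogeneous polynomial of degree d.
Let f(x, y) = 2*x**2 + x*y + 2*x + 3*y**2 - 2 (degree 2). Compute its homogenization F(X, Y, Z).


F(X, Y, Z) = 2*X**2 + X*Y + 2*X*Z + 3*Y**2 - 2*Z**2

deg(f) = 2.
Substitute x = X/Z, y = Y/Z into f, then multiply by Z^2.
  monomial 2·x^2·y^0 ↦ 2·X^2·Y^0·Z^0.
  monomial 1·x^1·y^1 ↦ 1·X^1·Y^1·Z^0.
  monomial 2·x^1·y^0 ↦ 2·X^1·Y^0·Z^1.
  monomial 3·x^0·y^2 ↦ 3·X^0·Y^2·Z^0.
  monomial -2·x^0·y^0 ↦ -2·X^0·Y^0·Z^2.
Collecting: F(X, Y, Z) = 2*X**2 + X*Y + 2*X*Z + 3*Y**2 - 2*Z**2.


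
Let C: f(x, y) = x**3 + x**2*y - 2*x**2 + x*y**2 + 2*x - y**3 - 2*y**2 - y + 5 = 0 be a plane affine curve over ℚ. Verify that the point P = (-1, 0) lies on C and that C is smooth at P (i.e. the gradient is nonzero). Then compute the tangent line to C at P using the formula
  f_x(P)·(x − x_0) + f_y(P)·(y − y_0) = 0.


Tangent line at P: 9*x + 9 = 0.

Step 1: f(-1, 0) = 0, so P lies on C.
Step 2: partial derivatives
  f_x(x, y) = 3*x**2 + 2*x*y - 4*x + y**2 + 2, f_y(x, y) = x**2 + 2*x*y - 3*y**2 - 4*y - 1.
  f_x(P) = 9, f_y(P) = 0 (gradient nonzero, so P is smooth).
Step 3: tangent line at P: 9·(x − -1) + 0·(y − 0) = 0.
Expanding: 9*x + 9 = 0.


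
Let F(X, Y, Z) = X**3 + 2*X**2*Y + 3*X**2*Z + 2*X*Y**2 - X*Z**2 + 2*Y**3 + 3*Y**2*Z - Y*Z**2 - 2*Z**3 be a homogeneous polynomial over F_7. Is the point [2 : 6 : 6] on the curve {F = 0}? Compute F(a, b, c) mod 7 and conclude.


F(2,6,6) ≡ 2 (mod 7); P is NOT on the curve.

Evaluate F(2, 6, 6) term-by-term (mod 7).
  X**3 ↦ 1·8·1·1 = 8
  2*X**2*Y ↦ 2·4·6·1 = 48
  3*X**2*Z ↦ 3·4·1·6 = 72
  2*X*Y**2 ↦ 2·2·36·1 = 144
  -X*Z**2 ↦ -1·2·1·36 = -72
  2*Y**3 ↦ 2·1·216·1 = 432
  3*Y**2*Z ↦ 3·1·36·6 = 648
  -Y*Z**2 ↦ -1·1·6·36 = -216
  -2*Z**3 ↦ -2·1·1·216 = -432
Sum: F(2, 6, 6) = (8) + (48) + (72) + (144) + (-72) + (432) + (648) + (-216) + (-432) = 632.
Reducing mod 7: 632 ≡ 2 (mod 7).
Since F(a, b, c) ≡ 2 ≠ 0 (mod 7), P does NOT lie on the curve.


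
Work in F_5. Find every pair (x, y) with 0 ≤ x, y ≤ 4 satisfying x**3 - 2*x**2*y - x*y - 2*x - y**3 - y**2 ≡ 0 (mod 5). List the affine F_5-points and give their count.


Affine F_5-points: {(0, 0), (0, 4)}; count = 2.

For each of the 25 pairs (x, y) ∈ F_5², evaluate f(x, y) mod 5. Record the zeros.
  x = 0: [0↦0, 1↦3, 2↦3, 3↦4, 4↦0]  zeros at y ∈ {0, 4}
  x = 1: [0↦4, 1↦4, 2↦1, 3↦4, 4↦2]  zeros at y ∈ ∅
  x = 2: [0↦4, 1↦2, 2↦2, 3↦3, 4↦4]  zeros at y ∈ ∅
  x = 3: [0↦1, 1↦3, 2↦2, 3↦2, 4↦2]  zeros at y ∈ ∅
  x = 4: [0↦1, 1↦3, 2↦2, 3↦2, 4↦2]  zeros at y ∈ ∅
Collecting zeros: affine points = {(0, 0), (0, 4)}.
Total count |C(F_5)_aff| = 2.


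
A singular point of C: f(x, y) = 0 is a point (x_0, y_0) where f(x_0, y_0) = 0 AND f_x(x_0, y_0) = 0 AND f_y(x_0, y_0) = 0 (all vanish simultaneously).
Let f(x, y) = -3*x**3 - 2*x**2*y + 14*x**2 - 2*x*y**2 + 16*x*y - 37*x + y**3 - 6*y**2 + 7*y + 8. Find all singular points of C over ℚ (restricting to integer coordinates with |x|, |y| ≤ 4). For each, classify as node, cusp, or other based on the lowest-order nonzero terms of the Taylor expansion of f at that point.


Singular points: {(1, 3)}; classification: node.

Compute partial derivatives:
  f_x = -9*x**2 - 4*x*y + 28*x - 2*y**2 + 16*y - 37.
  f_y = -2*x**2 - 4*x*y + 16*x + 3*y**2 - 12*y + 7.
Scan x_0 ∈ {−4, ..., 4}. For each x_0, f_y(x_0, y) is a polynomial in y; find its integer roots y ∈ {−4, ..., 4}, then test f_x and f at those candidates.
  x = -4: f_y(-4, y) = 3*y**2 + 4*y - 89; no integer root y with |y| ≤ 4.
  x = -3: f_y(-3, y) = 3*y**2 - 59; no integer root y with |y| ≤ 4.
  x = -2: f_y(-2, y) = 3*y**2 - 4*y - 33; no integer root y with |y| ≤ 4.
  x = -1: f_y(-1, y) = 3*y**2 - 8*y - 11; vanishes at y ∈ {-1}. (-1, -1): f_x = -96 ≠ 0.
  x = 0: f_y(0, y) = 3*y**2 - 12*y + 7; no integer root y with |y| ≤ 4.
  x = 1: f_y(1, y) = 3*y**2 - 16*y + 21; vanishes at y ∈ {3}. (1, 3): f_x = 0, f = 0 — SINGULAR.
  x = 2: f_y(2, y) = 3*y**2 - 20*y + 31; no integer root y with |y| ≤ 4.
  x = 3: f_y(3, y) = 3*y**2 - 24*y + 37; no integer root y with |y| ≤ 4.
  x = 4: f_y(4, y) = 3*y**2 - 28*y + 39; no integer root y with |y| ≤ 4.
Only singular point on the grid: (1, 3).
Classify: substitute x = 1 + u, y = 3 + v and expand: f = -3*u**3 - 2*u**2*v - u**2 - 2*u*v**2 + v**3 + v**2.
No constant or linear terms (consistent with a singular point). Quadratic part: -u**2 + v**2. Cubic part: -3*u**3 - 2*u**2*v - 2*u*v**2 + v**3.
The quadratic part v**2 - u**2 = (v − u)(v + u) splits into two distinct linear factors, so there are two distinct tangent lines y − 3 = ±(x − 1) — this is a node (ordinary double point).
Classification: node.


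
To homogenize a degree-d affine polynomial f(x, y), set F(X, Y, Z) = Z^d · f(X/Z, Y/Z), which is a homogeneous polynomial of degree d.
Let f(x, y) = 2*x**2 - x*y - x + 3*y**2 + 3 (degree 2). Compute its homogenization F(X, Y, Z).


F(X, Y, Z) = 2*X**2 - X*Y - X*Z + 3*Y**2 + 3*Z**2

deg(f) = 2.
Substitute x = X/Z, y = Y/Z into f, then multiply by Z^2.
  monomial 2·x^2·y^0 ↦ 2·X^2·Y^0·Z^0.
  monomial -1·x^1·y^1 ↦ -1·X^1·Y^1·Z^0.
  monomial -1·x^1·y^0 ↦ -1·X^1·Y^0·Z^1.
  monomial 3·x^0·y^2 ↦ 3·X^0·Y^2·Z^0.
  monomial 3·x^0·y^0 ↦ 3·X^0·Y^0·Z^2.
Collecting: F(X, Y, Z) = 2*X**2 - X*Y - X*Z + 3*Y**2 + 3*Z**2.


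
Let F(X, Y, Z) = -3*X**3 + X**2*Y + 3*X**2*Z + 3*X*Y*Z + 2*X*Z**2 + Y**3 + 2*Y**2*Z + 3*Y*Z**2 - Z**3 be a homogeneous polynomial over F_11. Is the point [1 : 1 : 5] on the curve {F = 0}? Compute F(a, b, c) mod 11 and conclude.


F(1,1,5) ≡ 6 (mod 11); P is NOT on the curve.

Evaluate F(1, 1, 5) term-by-term (mod 11).
  -3*X**3 ↦ -3·1·1·1 = -3
  X**2*Y ↦ 1·1·1·1 = 1
  3*X**2*Z ↦ 3·1·1·5 = 15
  3*X*Y*Z ↦ 3·1·1·5 = 15
  2*X*Z**2 ↦ 2·1·1·25 = 50
  Y**3 ↦ 1·1·1·1 = 1
  2*Y**2*Z ↦ 2·1·1·5 = 10
  3*Y*Z**2 ↦ 3·1·1·25 = 75
  -Z**3 ↦ -1·1·1·125 = -125
Sum: F(1, 1, 5) = (-3) + (1) + (15) + (15) + (50) + (1) + (10) + (75) + (-125) = 39.
Reducing mod 11: 39 ≡ 6 (mod 11).
Since F(a, b, c) ≡ 6 ≠ 0 (mod 11), P does NOT lie on the curve.


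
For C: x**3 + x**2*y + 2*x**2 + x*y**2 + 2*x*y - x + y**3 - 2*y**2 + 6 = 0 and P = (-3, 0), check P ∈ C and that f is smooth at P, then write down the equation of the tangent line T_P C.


Tangent line at P: 14*x + 3*y + 42 = 0.

Step 1: f(-3, 0) = 0, so P lies on C.
Step 2: partial derivatives
  f_x(x, y) = 3*x**2 + 2*x*y + 4*x + y**2 + 2*y - 1, f_y(x, y) = x**2 + 2*x*y + 2*x + 3*y**2 - 4*y.
  f_x(P) = 14, f_y(P) = 3 (gradient nonzero, so P is smooth).
Step 3: tangent line at P: 14·(x − -3) + 3·(y − 0) = 0.
Expanding: 14*x + 3*y + 42 = 0.


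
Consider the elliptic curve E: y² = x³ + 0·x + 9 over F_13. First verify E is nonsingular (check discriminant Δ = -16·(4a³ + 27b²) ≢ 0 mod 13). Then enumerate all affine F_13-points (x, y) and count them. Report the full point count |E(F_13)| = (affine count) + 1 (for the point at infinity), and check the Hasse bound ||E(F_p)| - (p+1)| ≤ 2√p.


Affine points = {(0, 3), (0, 10), (1, 6), (1, 7), (2, 2), (2, 11), (3, 6), (3, 7), (5, 2), (5, 11), (6, 2), (6, 11), (7, 1), (7, 12), (8, 1), (8, 12), (9, 6), (9, 7), (11, 1), (11, 12)}; affine count = 20; |E(F_13)| = 21.

Discriminant check: Δ ∝ 4a³ + 27b² = 4·0³ + 27·9² = 4·0 + 27·81 ≡ 3 (mod 13). Nonzero ⇒ E is nonsingular.
For each x ∈ F_13, compute rhs = x³ + 0·x + 9 mod 13, then count y ∈ F_13 with y² ≡ rhs.
  x = 0: rhs = 9, matching y values: 3, 10 (2 points).
  x = 1: rhs = 10, matching y values: 6, 7 (2 points).
  x = 2: rhs = 4, matching y values: 2, 11 (2 points).
  x = 3: rhs = 10, matching y values: 6, 7 (2 points).
  x = 4: rhs = 8, matching y values: none (0 points).
  x = 5: rhs = 4, matching y values: 2, 11 (2 points).
  x = 6: rhs = 4, matching y values: 2, 11 (2 points).
  x = 7: rhs = 1, matching y values: 1, 12 (2 points).
  x = 8: rhs = 1, matching y values: 1, 12 (2 points).
  x = 9: rhs = 10, matching y values: 6, 7 (2 points).
  x = 10: rhs = 8, matching y values: none (0 points).
  x = 11: rhs = 1, matching y values: 1, 12 (2 points).
  x = 12: rhs = 8, matching y values: none (0 points).
Total affine count: 20.
Full point count |E(F_13)| = 20 + 1 = 21.
Hasse bound: |21 − (13+1)| = |7| = 7 ≤ 2√13 ≈ 7.2111 ✓.


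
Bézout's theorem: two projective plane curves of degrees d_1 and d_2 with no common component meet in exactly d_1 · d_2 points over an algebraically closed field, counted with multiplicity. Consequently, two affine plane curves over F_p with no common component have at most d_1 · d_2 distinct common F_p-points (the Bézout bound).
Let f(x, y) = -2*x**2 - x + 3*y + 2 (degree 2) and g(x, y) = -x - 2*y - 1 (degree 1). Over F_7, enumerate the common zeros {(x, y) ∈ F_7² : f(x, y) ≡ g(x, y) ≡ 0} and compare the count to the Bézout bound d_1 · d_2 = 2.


Common zeros: ∅; count = 0; Bézout bound = 2.

deg(f) = 2, deg(g) = 1, so Bézout bound = 2.
Scan x ∈ F_7. For each x, list the y ∈ F_7 with f(x, y) ≡ 0 and those with g(x, y) ≡ 0 (mod 7); the common zeros in that column are the intersection.
  x = 0: f ≡ 0 at y ∈ {4}; g ≡ 0 at y ∈ {3}; common: ∅.
  x = 1: f ≡ 0 at y ∈ {5}; g ≡ 0 at y ∈ {6}; common: ∅.
  x = 2: f ≡ 0 at y ∈ {5}; g ≡ 0 at y ∈ {2}; common: ∅.
  x = 3: f ≡ 0 at y ∈ {4}; g ≡ 0 at y ∈ {5}; common: ∅.
  x = 4: f ≡ 0 at y ∈ {2}; g ≡ 0 at y ∈ {1}; common: ∅.
  x = 5: f ≡ 0 at y ∈ {6}; g ≡ 0 at y ∈ {4}; common: ∅.
  x = 6: f ≡ 0 at y ∈ {2}; g ≡ 0 at y ∈ {0}; common: ∅.
Collecting: common zeros = ∅, so the count is 0.
Comparison with the Bézout bound: 0 ≤ 2 = deg(f)·deg(g), as expected for curves with no common component (the affine F_7-count falls short of the bound because intersections may lie at infinity, over extension fields, or carry multiplicity).


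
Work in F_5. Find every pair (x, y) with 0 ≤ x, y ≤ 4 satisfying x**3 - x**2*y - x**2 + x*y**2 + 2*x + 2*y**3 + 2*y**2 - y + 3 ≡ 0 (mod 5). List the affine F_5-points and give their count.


Affine F_5-points: {(0, 2), (1, 0), (1, 3), (3, 4), (4, 1), (4, 2), (4, 4)}; count = 7.

For each of the 25 pairs (x, y) ∈ F_5², evaluate f(x, y) mod 5. Record the zeros.
  x = 0: [0↦3, 1↦1, 2↦0, 3↦2, 4↦4]  zeros at y ∈ {2}
  x = 1: [0↦0, 1↦3, 2↦4, 3↦0, 4↦3]  zeros at y ∈ {0, 3}
  x = 2: [0↦1, 1↦2, 2↦3, 3↦1, 4↦3]  zeros at y ∈ ∅
  x = 3: [0↦2, 1↦4, 2↦3, 3↦1, 4↦0]  zeros at y ∈ {4}
  x = 4: [0↦4, 1↦0, 2↦0, 3↦1, 4↦0]  zeros at y ∈ {1, 2, 4}
Collecting zeros: affine points = {(0, 2), (1, 0), (1, 3), (3, 4), (4, 1), (4, 2), (4, 4)}.
Total count |C(F_5)_aff| = 7.


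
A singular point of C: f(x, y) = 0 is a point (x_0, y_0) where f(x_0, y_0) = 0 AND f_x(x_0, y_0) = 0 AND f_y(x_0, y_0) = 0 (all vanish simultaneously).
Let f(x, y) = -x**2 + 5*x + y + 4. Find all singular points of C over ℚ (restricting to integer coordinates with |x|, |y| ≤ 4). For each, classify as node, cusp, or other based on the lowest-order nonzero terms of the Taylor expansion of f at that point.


No singular points in the scanned grid; C is smooth there.

Compute partial derivatives:
  f_x = 5 - 2*x.
  f_y = 1.
f_y = 1 is a nonzero constant, so f_y never vanishes: no point (x, y) can satisfy f = f_x = f_y = 0. In particular no (x, y) ∈ {−4, ..., 4}² is singular; the curve is smooth.


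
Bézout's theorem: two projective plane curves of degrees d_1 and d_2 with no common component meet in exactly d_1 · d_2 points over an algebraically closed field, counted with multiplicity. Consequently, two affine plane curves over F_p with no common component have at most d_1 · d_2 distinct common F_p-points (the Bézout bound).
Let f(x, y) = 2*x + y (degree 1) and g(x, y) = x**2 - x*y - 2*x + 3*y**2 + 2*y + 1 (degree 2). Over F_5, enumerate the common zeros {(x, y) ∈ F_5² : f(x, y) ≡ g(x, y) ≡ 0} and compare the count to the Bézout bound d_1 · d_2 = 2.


Common zeros: {(1, 3)}; count = 1; Bézout bound = 2.

deg(f) = 1, deg(g) = 2, so Bézout bound = 2.
Scan x ∈ F_5. For each x, list the y ∈ F_5 with f(x, y) ≡ 0 and those with g(x, y) ≡ 0 (mod 5); the common zeros in that column are the intersection.
  x = 0: f ≡ 0 at y ∈ {0}; g ≡ 0 at y ∈ ∅; common: ∅.
  x = 1: f ≡ 0 at y ∈ {3}; g ≡ 0 at y ∈ {0, 3}; common: {3}.
  x = 2: f ≡ 0 at y ∈ {1}; g ≡ 0 at y ∈ ∅; common: ∅.
  x = 3: f ≡ 0 at y ∈ {4}; g ≡ 0 at y ∈ ∅; common: ∅.
  x = 4: f ≡ 0 at y ∈ {2}; g ≡ 0 at y ∈ {1, 3}; common: ∅.
Collecting: common zeros = {(1, 3)}, so the count is 1.
Comparison with the Bézout bound: 1 ≤ 2 = deg(f)·deg(g), as expected for curves with no common component (the affine F_5-count falls short of the bound because intersections may lie at infinity, over extension fields, or carry multiplicity).
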